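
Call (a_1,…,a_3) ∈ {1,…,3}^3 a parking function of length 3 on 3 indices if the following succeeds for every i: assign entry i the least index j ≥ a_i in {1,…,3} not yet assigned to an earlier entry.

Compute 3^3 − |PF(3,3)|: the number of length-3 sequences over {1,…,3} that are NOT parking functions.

11

|PF| = 1·4^2 = 1·16 = 16 [KW]
Check (3,2,2) → sorted (2,2,3): b_1=2>1, not a PF.
So 27 − 16 = 11 fail.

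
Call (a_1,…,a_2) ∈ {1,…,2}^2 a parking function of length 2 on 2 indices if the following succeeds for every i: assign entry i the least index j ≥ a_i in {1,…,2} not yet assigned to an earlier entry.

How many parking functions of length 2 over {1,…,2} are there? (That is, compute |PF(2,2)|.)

Count = (2−2+1)·(2+1)^(2−1) = 1×3 = 3
E.g. (2,1) → sorted (1,2): b_i ≤ i ∀i, a PF.

3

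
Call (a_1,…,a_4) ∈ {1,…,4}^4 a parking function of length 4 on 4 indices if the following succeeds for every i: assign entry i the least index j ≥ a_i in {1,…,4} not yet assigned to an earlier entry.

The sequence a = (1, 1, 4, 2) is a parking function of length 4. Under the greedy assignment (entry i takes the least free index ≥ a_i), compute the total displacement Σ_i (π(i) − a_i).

Σπ = 10 ({1..4} each once); Σa = 1+1+4+2 = 8; disp = 10−8 = 2.

2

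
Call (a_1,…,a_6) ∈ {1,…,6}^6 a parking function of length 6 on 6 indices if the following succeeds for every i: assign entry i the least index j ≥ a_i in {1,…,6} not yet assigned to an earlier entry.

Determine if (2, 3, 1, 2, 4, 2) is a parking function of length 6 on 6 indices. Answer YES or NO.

YES

Sorted: b = (1, 2, 2, 2, 3, 4).
  b_1=1 ≤ 1
  b_2=2 ≤ 2
  b_3=2 ≤ 3
  b_4=2 ≤ 4
  b_5=3 ≤ 5
  b_6=4 ≤ 6
All bounds hold ⇒ YES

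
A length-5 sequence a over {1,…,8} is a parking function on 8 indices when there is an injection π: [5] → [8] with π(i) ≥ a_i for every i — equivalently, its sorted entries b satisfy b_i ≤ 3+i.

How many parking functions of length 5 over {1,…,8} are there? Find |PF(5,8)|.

26244

Count = 4·9^4 = 4·6561 = 26244 (Pollak)
Check (3,7,3,5,5) → sorted (3,3,5,5,7): b_i ≤ 3+i ∀i, a PF.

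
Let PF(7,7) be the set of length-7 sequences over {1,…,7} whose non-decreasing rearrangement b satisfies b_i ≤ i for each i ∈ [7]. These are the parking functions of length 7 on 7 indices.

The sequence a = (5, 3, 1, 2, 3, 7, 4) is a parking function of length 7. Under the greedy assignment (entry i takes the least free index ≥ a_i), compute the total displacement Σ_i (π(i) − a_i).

Σπ = 28 ({1..7} each once); Σa = 5+3+1+2+3+7+4 = 25; disp = 28−25 = 3.

3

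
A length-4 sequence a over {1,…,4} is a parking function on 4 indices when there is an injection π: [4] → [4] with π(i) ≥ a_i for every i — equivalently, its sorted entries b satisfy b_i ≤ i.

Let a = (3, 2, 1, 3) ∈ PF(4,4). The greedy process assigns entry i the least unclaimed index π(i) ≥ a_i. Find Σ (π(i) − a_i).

1

Σπ = 10 ({1..4} each once); Σa = 3+2+1+3 = 9; disp = 10−9 = 1.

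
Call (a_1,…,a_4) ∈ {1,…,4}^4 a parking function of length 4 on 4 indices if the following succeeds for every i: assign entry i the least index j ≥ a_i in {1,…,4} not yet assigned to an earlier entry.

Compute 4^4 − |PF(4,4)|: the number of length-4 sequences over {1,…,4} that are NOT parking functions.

131

|PF(4,4)| = (4+1−4)·(4+1)^{4−1} = 1×125 = 125 [KW]
Check (2,2,2,2) → sorted (2,2,2,2): b_1=2>1, not a PF.
So 256 − 125 = 131 fail.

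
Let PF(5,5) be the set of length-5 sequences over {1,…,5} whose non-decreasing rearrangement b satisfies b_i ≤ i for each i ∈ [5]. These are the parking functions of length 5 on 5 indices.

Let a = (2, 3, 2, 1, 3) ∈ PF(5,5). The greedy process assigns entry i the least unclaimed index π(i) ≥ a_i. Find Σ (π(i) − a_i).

4

Σπ = 15 ({1..5} each once); Σa = 2+3+2+1+3 = 11; disp = 15−11 = 4.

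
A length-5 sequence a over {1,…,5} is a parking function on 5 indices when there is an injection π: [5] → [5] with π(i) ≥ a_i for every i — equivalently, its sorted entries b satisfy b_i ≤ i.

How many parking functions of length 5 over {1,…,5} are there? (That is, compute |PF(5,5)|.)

1296

#PF = 1·6^4 = 1·1296 = 1296 (Pollak)
Example (4,3,5,1,2) → sorted (1,2,3,4,5): b_i ≤ i ∀i, a PF.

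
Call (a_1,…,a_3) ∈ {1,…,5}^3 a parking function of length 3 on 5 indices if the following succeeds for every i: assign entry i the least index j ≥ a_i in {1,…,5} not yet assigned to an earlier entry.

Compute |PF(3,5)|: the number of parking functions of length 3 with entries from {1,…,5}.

108

#PF = (6−3)·6^(3−1) = 3×36 = 108
Check (3,1,2) → sorted (1,2,3): b_i ≤ 2+i ∀i, a PF.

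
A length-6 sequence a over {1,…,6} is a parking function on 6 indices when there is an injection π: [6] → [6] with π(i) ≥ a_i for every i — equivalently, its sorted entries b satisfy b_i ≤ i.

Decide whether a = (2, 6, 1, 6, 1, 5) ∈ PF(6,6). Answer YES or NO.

NO

Order a: b = (1, 1, 2, 5, 6, 6).
  b_1=1 ≤ 1
  b_2=1 ≤ 2
  b_3=2 ≤ 3
  b_4=5 > 4
  fails at i=4 ⇒ NO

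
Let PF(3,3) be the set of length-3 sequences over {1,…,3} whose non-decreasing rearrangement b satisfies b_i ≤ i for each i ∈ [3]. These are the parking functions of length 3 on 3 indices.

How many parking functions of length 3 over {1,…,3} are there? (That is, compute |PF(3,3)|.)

|PF(3,3)| = (3−3+1)·(3+1)^(3−1) = 1×16 = 16 (Konheim–Weiss)
One tuple (1,2,1) → sorted (1,1,2): b_i ≤ i ∀i, a PF.

16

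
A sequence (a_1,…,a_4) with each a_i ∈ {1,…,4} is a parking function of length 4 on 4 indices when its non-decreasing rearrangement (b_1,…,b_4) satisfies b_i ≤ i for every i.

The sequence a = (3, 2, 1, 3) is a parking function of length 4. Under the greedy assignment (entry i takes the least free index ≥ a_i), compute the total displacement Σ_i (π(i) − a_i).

1

Σπ = 10 ({1..4} each once); Σa = 3+2+1+3 = 9; disp = 10−9 = 1.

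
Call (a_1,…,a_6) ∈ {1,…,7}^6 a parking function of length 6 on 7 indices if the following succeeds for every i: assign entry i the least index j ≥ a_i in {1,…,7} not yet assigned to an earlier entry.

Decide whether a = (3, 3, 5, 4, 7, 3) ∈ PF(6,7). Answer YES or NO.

Sorted: b = (3, 3, 3, 4, 5, 7).
  b_1=3 > 2
  fails at i=1 ⇒ NO

NO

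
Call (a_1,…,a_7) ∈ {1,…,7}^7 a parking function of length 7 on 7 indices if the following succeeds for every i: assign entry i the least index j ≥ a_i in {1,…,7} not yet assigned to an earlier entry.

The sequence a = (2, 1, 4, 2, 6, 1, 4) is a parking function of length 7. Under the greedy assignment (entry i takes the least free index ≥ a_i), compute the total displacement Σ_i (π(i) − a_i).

Σπ = 28 ({1..7} each once); Σa = 2+1+4+2+6+1+4 = 20; disp = 28−20 = 8.

8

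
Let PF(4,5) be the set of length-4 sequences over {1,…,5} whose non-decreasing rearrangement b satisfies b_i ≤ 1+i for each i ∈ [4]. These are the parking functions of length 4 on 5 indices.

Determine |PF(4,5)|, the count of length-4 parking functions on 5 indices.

|PF| = (5+1−4)·(5+1)^{4−1} = 2×216 = 432 (Konheim–Weiss)
Example (5,3,1,1) → sorted (1,1,3,5): b_i ≤ 1+i ∀i, a PF.

432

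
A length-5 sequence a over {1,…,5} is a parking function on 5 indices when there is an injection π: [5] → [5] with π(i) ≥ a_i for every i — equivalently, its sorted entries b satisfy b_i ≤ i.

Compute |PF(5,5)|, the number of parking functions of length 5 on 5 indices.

1296

|PF(5,5)| = (6−5)·6^(5−1) = 1·1296 = 1296 [KW]
Check (1,5,1,2,4) → sorted (1,1,2,4,5): b_i ≤ i ∀i, a PF.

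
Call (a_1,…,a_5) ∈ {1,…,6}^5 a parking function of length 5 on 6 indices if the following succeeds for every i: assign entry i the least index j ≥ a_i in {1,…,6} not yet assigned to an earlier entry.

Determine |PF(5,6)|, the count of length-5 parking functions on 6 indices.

4802

|PF(5,6)| = 2·7^4 = 2·2401 = 4802 [KW]
One tuple (6,5,4,1,2) → sorted (1,2,4,5,6): b_i ≤ 1+i ∀i, a PF.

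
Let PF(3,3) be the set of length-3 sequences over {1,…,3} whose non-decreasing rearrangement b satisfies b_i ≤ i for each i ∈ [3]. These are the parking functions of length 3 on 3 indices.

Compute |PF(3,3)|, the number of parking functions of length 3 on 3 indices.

|PF| = (3+1−3)·(3+1)^{3−1} = 1×16 = 16 [KW]
Check (2,2,1) → sorted (1,2,2): b_i ≤ i ∀i, a PF.

16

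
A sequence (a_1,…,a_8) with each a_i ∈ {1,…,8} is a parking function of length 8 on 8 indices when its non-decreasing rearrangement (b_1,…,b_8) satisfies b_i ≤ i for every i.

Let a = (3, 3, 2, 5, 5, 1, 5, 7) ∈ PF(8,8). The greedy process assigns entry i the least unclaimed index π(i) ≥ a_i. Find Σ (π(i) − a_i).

5

Σπ = 8·9/2 = 36 (π permutes [8]); Σa = 3+3+2+5+5+1+5+7 = 31; disp = 36−31 = 5.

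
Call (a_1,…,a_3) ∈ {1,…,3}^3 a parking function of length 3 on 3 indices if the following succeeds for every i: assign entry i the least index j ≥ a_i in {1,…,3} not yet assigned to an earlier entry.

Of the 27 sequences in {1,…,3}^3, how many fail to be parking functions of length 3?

11

|PF(3,3)| = (4−3)·4^(3−1) = 1·16 = 16 (Pollak)
Example (2,3,3) → sorted (2,3,3): b_1=2>1, not a PF.
3^3 − 16 = 27 − 16 = 11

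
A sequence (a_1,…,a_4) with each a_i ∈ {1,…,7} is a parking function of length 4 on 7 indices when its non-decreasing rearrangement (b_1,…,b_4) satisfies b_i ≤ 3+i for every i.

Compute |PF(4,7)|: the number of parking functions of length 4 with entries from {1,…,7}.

2048

#PF = (7−4+1)·(7+1)^(4−1) = 4×512 = 2048
Check (7,2,1,4) → sorted (1,2,4,7): b_i ≤ 3+i ∀i, a PF.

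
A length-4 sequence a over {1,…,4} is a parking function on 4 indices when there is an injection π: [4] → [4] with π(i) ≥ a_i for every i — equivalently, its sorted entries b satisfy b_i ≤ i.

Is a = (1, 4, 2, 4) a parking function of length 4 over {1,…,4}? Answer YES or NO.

NO

Order a: b = (1, 2, 4, 4).
  b_1=1 ≤ 1
  b_2=2 ≤ 2
  b_3=4 > 3
  fails at i=3 ⇒ NO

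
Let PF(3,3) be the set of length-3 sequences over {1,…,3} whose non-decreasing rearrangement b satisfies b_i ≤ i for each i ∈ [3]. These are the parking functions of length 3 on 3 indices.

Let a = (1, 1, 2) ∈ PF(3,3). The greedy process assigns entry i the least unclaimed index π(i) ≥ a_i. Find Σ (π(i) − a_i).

2

Σπ = 6 ({1..3} each once); Σa = 1+1+2 = 4; disp = 6−4 = 2.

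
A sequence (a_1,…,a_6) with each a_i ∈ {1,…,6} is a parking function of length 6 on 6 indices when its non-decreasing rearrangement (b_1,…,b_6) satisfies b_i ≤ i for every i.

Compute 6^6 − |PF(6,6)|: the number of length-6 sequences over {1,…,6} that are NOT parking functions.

Count = (6−6+1)·(6+1)^(6−1) = 1 · 16807 = 16807 (Konheim–Weiss)
E.g. (4,3,3,2,3,2) → sorted (2,2,3,3,3,4): b_1=2>1, not a PF.
So 46656 − 16807 = 29849 fail.

29849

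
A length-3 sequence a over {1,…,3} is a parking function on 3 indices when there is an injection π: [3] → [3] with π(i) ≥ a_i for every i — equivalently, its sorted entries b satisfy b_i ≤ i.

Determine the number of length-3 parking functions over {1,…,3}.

|PF| = (4−3)·4^(3−1) = 1 · 16 = 16 [KW]
Example (3,1,1) → sorted (1,1,3): b_i ≤ i ∀i, a PF.

16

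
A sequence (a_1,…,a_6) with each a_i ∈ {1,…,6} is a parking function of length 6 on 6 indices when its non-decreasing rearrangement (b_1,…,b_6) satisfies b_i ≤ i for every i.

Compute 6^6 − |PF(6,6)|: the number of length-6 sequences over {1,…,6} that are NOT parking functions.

#PF = (6+1−6)·(6+1)^{6−1} = 1·16807 = 16807 (Konheim–Weiss)
Check (5,2,2,6,5,6) → sorted (2,2,5,5,6,6): b_1=2>1, not a PF.
Total 46656; non-PF = 46656−16807 = 29849

29849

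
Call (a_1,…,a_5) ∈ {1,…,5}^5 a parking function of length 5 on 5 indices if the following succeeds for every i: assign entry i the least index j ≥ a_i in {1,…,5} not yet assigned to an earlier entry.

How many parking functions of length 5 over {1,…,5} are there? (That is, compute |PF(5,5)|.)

#PF = 1·6^4 = 1 · 1296 = 1296 [KW]
Check (3,5,3,2,1) → sorted (1,2,3,3,5): b_i ≤ i ∀i, a PF.

1296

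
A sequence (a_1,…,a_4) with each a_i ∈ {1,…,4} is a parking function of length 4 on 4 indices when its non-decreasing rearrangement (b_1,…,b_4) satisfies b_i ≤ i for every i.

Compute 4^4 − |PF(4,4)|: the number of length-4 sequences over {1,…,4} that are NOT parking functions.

Count = (4+1−4)·(4+1)^{4−1} = 1 · 125 = 125
One tuple (3,3,3,4) → sorted (3,3,3,4): b_1=3>1, not a PF.
4^4 − 125 = 256 − 125 = 131

131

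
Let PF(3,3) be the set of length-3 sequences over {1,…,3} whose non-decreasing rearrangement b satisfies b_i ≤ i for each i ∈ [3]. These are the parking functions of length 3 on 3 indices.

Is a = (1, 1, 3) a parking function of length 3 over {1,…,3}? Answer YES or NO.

YES

Rearranged: b = (1, 1, 3).
  b_1=1 ≤ 1
  b_2=1 ≤ 2
  b_3=3 ≤ 3
All bounds hold ⇒ YES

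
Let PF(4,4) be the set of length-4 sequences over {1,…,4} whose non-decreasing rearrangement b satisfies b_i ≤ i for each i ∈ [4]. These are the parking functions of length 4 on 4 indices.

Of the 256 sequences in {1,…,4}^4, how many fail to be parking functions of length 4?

131

|PF| = 1·5^3 = 1·125 = 125 [KW]
Check (3,4,2,4) → sorted (2,3,4,4): b_1=2>1, not a PF.
4^4 − 125 = 256 − 125 = 131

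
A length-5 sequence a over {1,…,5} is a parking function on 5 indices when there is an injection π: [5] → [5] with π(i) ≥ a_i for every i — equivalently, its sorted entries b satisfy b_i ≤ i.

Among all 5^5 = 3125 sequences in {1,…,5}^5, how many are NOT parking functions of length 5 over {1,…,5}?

#PF = (5−5+1)·(5+1)^(5−1) = 1 · 1296 = 1296 (Konheim–Weiss)
Example (1,2,4,5,5) → sorted (1,2,4,5,5): b_3=4>3, not a PF.
Total 3125; non-PF = 3125−1296 = 1829

1829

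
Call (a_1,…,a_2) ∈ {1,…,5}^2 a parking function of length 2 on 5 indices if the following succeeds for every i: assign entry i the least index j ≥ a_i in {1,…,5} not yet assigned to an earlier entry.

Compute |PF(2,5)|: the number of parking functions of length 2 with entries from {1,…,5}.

|PF(2,5)| = (6−2)·6^(2−1) = 4 · 6 = 24
Check (1,3) → sorted (1,3): b_i ≤ 3+i ∀i, a PF.

24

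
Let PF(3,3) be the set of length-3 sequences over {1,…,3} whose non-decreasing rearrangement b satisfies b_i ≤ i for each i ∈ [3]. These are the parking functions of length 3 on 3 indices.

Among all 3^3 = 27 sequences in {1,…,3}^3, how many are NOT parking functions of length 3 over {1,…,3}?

Count = 1·4^2 = 1 · 16 = 16 (Pollak)
E.g. (1,3,3) → sorted (1,3,3): b_2=3>2, not a PF.
Total 27; non-PF = 27−16 = 11

11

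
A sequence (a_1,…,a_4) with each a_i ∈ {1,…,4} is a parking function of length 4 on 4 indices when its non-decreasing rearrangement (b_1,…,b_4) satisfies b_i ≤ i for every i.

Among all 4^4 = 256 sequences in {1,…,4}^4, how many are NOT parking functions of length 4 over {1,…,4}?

131

|PF(4,4)| = (4−4+1)·(4+1)^(4−1) = 1 · 125 = 125 [KW]
E.g. (3,3,4,3) → sorted (3,3,3,4): b_1=3>1, not a PF.
Total 256; non-PF = 256−125 = 131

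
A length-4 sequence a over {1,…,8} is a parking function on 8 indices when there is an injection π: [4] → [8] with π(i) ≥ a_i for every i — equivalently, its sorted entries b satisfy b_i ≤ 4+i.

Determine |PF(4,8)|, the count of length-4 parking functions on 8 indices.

|PF(4,8)| = 5·9^3 = 5×729 = 3645 (Pollak)
Check (2,7,7,1) → sorted (1,2,7,7): b_i ≤ 4+i ∀i, a PF.

3645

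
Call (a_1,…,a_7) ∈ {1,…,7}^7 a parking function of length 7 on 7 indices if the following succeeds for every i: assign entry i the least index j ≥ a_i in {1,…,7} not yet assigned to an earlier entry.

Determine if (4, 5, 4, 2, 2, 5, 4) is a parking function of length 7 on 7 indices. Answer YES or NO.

NO

Order a: b = (2, 2, 4, 4, 4, 5, 5).
  b_1=2 > 1
  fails at i=1 ⇒ NO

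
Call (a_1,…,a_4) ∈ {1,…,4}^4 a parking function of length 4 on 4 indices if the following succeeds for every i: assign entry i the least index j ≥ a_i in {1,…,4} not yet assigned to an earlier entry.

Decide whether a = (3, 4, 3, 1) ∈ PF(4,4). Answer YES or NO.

NO

Rearranged: b = (1, 3, 3, 4).
  b_1=1 ≤ 1
  b_2=3 > 2
  fails at i=2 ⇒ NO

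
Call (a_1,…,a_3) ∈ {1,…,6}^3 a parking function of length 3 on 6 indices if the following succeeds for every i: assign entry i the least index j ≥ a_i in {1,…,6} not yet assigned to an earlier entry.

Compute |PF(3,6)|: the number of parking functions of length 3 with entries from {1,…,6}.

196

Count = (6−3+1)·(6+1)^(3−1) = 4 · 49 = 196 (Pollak)
E.g. (4,1,5) → sorted (1,4,5): b_i ≤ 3+i ∀i, a PF.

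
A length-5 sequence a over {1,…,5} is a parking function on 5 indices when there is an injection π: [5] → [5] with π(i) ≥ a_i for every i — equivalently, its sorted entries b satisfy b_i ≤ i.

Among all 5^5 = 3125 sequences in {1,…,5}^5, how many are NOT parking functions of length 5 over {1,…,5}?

1829

Count = 1·6^4 = 1 · 1296 = 1296 (Pollak)
One tuple (2,4,5,5,4) → sorted (2,4,4,5,5): b_1=2>1, not a PF.
Total 3125; non-PF = 3125−1296 = 1829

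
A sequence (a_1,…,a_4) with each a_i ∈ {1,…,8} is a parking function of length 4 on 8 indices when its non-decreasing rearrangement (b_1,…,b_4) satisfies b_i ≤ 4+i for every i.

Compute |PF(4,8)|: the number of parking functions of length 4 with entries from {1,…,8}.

|PF(4,8)| = 5·9^3 = 5 · 729 = 3645
E.g. (2,8,5,3) → sorted (2,3,5,8): b_i ≤ 4+i ∀i, a PF.

3645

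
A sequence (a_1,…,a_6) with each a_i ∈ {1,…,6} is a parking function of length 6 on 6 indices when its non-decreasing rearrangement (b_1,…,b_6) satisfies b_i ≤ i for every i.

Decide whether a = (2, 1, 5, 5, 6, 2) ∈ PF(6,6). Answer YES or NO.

NO

Rearranged: b = (1, 2, 2, 5, 5, 6).
  b_1=1 ≤ 1
  b_2=2 ≤ 2
  b_3=2 ≤ 3
  b_4=5 > 4
  fails at i=4 ⇒ NO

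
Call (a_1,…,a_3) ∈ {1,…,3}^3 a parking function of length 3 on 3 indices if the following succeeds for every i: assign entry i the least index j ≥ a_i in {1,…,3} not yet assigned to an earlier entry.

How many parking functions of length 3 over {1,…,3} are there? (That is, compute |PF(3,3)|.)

|PF| = (4−3)·4^(3−1) = 1·16 = 16
Example (2,1,2) → sorted (1,2,2): b_i ≤ i ∀i, a PF.

16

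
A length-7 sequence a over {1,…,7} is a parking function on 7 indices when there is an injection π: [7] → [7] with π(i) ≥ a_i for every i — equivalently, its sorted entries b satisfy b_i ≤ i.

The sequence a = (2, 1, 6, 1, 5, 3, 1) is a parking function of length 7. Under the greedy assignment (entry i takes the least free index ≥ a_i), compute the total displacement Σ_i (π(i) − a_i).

9

Σπ(i) = 1+…+7 = 28; Σa = 2+1+6+1+5+3+1 = 19; disp = 28−19 = 9.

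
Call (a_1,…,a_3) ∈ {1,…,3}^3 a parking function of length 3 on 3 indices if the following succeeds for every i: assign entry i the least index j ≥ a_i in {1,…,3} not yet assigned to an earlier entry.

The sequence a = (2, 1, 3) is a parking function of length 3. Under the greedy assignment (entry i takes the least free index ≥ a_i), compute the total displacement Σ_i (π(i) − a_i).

0

Σπ = 6 ({1..3} each once); Σa = 2+1+3 = 6; disp = 6−6 = 0.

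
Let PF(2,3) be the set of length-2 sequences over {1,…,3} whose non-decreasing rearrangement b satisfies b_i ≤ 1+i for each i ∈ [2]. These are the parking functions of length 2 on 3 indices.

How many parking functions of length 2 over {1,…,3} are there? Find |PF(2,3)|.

|PF(2,3)| = (3+1−2)·(3+1)^{2−1} = 2 · 4 = 8 (Konheim–Weiss)
Example (1,2) → sorted (1,2): b_i ≤ 1+i ∀i, a PF.

8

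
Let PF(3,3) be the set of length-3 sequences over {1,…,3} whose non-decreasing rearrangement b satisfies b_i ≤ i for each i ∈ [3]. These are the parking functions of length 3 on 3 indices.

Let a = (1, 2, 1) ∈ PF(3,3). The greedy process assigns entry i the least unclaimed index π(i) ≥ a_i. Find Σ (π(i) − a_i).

2

Σπ = 6 ({1..3} each once); Σa = 1+2+1 = 4; disp = 6−4 = 2.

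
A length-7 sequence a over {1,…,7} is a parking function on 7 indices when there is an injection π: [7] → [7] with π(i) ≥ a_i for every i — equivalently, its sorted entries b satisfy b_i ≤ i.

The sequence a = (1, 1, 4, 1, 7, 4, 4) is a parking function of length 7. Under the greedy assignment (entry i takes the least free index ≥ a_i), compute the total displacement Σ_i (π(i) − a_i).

6

Σπ = 28 ({1..7} each once); Σa = 1+1+4+1+7+4+4 = 22; disp = 28−22 = 6.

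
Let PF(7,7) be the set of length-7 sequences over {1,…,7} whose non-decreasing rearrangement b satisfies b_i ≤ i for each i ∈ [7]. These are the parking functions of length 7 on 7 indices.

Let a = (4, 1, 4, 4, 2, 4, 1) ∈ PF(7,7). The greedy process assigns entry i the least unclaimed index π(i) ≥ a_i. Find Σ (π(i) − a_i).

8

Σπ = 28 ({1..7} each once); Σa = 4+1+4+4+2+4+1 = 20; disp = 28−20 = 8.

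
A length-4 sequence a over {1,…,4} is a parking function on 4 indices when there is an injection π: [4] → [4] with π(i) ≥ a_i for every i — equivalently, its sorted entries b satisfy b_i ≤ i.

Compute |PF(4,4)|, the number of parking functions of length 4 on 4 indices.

125

|PF(4,4)| = (4−4+1)·(4+1)^(4−1) = 1·125 = 125 (Konheim–Weiss)
One tuple (1,3,1,2) → sorted (1,1,2,3): b_i ≤ i ∀i, a PF.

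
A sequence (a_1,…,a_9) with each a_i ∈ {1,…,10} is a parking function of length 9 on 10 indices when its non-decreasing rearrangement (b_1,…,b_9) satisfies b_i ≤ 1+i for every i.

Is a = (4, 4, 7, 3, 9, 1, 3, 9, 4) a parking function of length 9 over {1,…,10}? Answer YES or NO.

YES

Rearranged: b = (1, 3, 3, 4, 4, 4, 7, 9, 9).
  b_1=1 ≤ 2
  b_2=3 ≤ 3
  b_3=3 ≤ 4
  b_4=4 ≤ 5
  b_5=4 ≤ 6
  b_6=4 ≤ 7
  b_7=7 ≤ 8
  b_8=9 ≤ 9
  b_9=9 ≤ 10
All bounds hold ⇒ YES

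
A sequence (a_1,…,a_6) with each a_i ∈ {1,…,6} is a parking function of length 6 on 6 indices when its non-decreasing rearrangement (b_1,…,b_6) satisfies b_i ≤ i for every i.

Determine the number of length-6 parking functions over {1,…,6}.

|PF| = (6+1−6)·(6+1)^{6−1} = 1 · 16807 = 16807 (Konheim–Weiss)
Example (6,3,3,2,1,2) → sorted (1,2,2,3,3,6): b_i ≤ i ∀i, a PF.

16807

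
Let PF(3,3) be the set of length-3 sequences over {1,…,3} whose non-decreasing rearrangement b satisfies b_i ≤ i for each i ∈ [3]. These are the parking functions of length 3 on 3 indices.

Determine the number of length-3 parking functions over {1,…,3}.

Count = (4−3)·4^(3−1) = 1×16 = 16 (Konheim–Weiss)
E.g. (3,2,1) → sorted (1,2,3): b_i ≤ i ∀i, a PF.

16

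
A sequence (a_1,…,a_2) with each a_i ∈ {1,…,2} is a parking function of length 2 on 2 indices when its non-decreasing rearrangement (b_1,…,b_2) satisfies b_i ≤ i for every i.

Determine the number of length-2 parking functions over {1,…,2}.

|PF(2,2)| = (2−2+1)·(2+1)^(2−1) = 1 · 3 = 3 [KW]
E.g. (2,1) → sorted (1,2): b_i ≤ i ∀i, a PF.

3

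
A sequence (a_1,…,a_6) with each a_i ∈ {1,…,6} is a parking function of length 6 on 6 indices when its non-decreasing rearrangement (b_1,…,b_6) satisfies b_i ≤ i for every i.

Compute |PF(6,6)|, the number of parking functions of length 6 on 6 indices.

|PF(6,6)| = (6−6+1)·(6+1)^(6−1) = 1 · 16807 = 16807 (Konheim–Weiss)
Example (5,6,1,1,1,3) → sorted (1,1,1,3,5,6): b_i ≤ i ∀i, a PF.

16807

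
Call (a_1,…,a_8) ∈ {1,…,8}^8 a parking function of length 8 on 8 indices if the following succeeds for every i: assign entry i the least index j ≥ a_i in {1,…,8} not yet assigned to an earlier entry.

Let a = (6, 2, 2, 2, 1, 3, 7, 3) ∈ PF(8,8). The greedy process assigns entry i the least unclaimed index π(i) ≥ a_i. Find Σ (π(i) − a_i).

Σπ = 8·9/2 = 36 (π permutes [8]); Σa = 6+2+2+2+1+3+7+3 = 26; disp = 36−26 = 10.

10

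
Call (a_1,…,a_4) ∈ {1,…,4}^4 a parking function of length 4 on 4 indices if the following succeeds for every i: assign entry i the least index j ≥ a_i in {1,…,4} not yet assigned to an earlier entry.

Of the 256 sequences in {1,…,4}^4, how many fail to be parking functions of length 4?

Count = (4−4+1)·(4+1)^(4−1) = 1·125 = 125 (Konheim–Weiss)
E.g. (2,4,4,4) → sorted (2,4,4,4): b_1=2>1, not a PF.
4^4 − 125 = 256 − 125 = 131

131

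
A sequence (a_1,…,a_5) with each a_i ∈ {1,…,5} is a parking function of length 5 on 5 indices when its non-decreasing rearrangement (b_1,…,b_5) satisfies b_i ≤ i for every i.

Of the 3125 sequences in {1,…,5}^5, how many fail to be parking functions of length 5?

1829

|PF| = (5−5+1)·(5+1)^(5−1) = 1·1296 = 1296
One tuple (4,3,4,4,5) → sorted (3,4,4,4,5): b_1=3>1, not a PF.
So 3125 − 1296 = 1829 fail.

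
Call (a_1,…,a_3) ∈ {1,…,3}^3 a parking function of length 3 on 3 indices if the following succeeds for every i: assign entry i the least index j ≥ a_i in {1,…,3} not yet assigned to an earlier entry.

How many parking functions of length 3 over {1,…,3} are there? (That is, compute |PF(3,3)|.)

16

|PF| = (4−3)·4^(3−1) = 1·16 = 16
One tuple (1,2,1) → sorted (1,1,2): b_i ≤ i ∀i, a PF.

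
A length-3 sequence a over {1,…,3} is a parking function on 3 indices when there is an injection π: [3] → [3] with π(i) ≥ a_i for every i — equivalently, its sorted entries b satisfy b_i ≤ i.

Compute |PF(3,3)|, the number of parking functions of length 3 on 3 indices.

16

#PF = (3+1−3)·(3+1)^{3−1} = 1 · 16 = 16
E.g. (1,3,2) → sorted (1,2,3): b_i ≤ i ∀i, a PF.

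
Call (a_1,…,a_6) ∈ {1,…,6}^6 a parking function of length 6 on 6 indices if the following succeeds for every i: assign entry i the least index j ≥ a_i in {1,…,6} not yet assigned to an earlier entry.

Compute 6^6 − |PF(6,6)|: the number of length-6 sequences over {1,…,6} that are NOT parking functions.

29849

Count = (7−6)·7^(6−1) = 1·16807 = 16807
Check (5,6,3,1,5,6) → sorted (1,3,5,5,6,6): b_2=3>2, not a PF.
6^6 − 16807 = 46656 − 16807 = 29849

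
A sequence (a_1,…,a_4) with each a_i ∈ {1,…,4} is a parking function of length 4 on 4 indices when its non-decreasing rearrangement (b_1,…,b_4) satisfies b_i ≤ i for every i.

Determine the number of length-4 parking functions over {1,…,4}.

125

#PF = (4+1−4)·(4+1)^{4−1} = 1·125 = 125 (Konheim–Weiss)
Example (2,3,1,4) → sorted (1,2,3,4): b_i ≤ i ∀i, a PF.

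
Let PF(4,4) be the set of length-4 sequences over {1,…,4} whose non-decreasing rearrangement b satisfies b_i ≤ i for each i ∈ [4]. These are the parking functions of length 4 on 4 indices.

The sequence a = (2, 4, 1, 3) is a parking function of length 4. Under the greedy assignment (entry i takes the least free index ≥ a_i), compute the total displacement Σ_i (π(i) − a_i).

0

Σπ(i) = 1+…+4 = 10; Σa = 2+4+1+3 = 10; disp = 10−10 = 0.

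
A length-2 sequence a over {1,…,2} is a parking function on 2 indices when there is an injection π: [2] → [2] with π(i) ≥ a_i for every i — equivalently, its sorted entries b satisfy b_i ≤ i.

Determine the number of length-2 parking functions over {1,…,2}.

|PF| = (2+1−2)·(2+1)^{2−1} = 1×3 = 3 (Pollak)
Example (2,1) → sorted (1,2): b_i ≤ i ∀i, a PF.

3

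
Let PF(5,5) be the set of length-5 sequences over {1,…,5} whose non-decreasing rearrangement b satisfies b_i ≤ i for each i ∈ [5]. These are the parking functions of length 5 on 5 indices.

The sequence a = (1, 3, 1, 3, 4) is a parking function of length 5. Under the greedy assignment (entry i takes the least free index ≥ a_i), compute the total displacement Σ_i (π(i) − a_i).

Σπ = 5·6/2 = 15 (π permutes [5]); Σa = 1+3+1+3+4 = 12; disp = 15−12 = 3.

3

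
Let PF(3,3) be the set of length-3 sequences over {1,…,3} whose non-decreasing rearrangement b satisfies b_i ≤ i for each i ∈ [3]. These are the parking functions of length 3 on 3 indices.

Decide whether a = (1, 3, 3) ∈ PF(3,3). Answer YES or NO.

Rearranged: b = (1, 3, 3).
  b_1=1 ≤ 1
  b_2=3 > 2
  fails at i=2 ⇒ NO

NO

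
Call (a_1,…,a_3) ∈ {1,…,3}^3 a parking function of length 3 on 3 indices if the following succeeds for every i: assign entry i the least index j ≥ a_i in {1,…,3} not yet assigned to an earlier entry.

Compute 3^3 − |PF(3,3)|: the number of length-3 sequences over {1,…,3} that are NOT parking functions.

11

#PF = 1·4^2 = 1×16 = 16 (Pollak)
One tuple (2,3,2) → sorted (2,2,3): b_1=2>1, not a PF.
3^3 − 16 = 27 − 16 = 11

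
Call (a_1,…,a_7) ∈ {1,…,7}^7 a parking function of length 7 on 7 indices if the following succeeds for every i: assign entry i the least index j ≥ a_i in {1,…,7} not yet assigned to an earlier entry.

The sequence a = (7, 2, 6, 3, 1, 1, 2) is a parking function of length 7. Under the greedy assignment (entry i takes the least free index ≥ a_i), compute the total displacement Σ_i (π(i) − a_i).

Σπ = 28 ({1..7} each once); Σa = 7+2+6+3+1+1+2 = 22; disp = 28−22 = 6.

6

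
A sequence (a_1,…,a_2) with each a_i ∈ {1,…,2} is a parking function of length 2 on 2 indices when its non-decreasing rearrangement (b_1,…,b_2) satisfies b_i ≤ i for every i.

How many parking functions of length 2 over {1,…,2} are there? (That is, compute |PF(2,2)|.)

|PF(2,2)| = 1·3^1 = 1 · 3 = 3 (Pollak)
E.g. (2,1) → sorted (1,2): b_i ≤ i ∀i, a PF.

3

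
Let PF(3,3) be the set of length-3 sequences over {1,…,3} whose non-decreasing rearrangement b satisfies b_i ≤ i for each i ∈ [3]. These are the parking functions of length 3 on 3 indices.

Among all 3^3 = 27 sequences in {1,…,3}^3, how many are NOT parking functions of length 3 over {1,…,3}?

11

#PF = 1·4^2 = 1·16 = 16 (Konheim–Weiss)
E.g. (2,3,2) → sorted (2,2,3): b_1=2>1, not a PF.
3^3 − 16 = 27 − 16 = 11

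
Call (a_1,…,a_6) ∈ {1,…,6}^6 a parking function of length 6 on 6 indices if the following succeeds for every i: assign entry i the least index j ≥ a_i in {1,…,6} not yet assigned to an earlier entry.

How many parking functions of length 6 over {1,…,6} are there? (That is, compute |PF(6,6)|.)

16807

Count = (6−6+1)·(6+1)^(6−1) = 1 · 16807 = 16807 (Pollak)
One tuple (3,2,3,3,1,1) → sorted (1,1,2,3,3,3): b_i ≤ i ∀i, a PF.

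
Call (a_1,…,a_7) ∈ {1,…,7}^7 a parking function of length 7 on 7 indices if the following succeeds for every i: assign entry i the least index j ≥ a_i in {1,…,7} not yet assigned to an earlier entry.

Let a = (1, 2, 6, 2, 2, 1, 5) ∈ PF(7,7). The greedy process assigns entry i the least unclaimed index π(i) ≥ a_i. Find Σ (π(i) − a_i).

Σπ = 28 ({1..7} each once); Σa = 1+2+6+2+2+1+5 = 19; disp = 28−19 = 9.

9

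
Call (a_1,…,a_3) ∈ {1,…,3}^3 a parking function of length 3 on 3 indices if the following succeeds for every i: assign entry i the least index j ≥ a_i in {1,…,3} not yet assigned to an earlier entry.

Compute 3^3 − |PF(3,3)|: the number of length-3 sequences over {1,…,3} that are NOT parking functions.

11

#PF = 1·4^2 = 1 · 16 = 16 [KW]
Check (2,2,2) → sorted (2,2,2): b_1=2>1, not a PF.
3^3 − 16 = 27 − 16 = 11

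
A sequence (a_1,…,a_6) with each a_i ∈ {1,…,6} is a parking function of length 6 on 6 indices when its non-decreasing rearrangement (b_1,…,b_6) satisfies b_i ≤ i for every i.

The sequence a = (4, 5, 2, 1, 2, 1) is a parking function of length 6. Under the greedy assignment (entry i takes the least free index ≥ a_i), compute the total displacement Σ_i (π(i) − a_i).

6

Σπ = 21 ({1..6} each once); Σa = 4+5+2+1+2+1 = 15; disp = 21−15 = 6.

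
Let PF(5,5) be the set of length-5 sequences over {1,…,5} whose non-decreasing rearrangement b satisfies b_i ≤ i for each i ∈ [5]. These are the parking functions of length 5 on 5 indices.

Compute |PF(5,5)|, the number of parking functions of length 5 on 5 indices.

#PF = 1·6^4 = 1·1296 = 1296 (Konheim–Weiss)
Example (2,3,1,1,4) → sorted (1,1,2,3,4): b_i ≤ i ∀i, a PF.

1296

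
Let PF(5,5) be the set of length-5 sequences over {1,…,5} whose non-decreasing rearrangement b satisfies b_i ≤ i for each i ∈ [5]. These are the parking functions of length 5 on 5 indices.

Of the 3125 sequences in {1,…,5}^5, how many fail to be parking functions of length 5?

Count = (5+1−5)·(5+1)^{5−1} = 1·1296 = 1296 (Konheim–Weiss)
Example (2,3,5,5,5) → sorted (2,3,5,5,5): b_1=2>1, not a PF.
5^5 − 1296 = 3125 − 1296 = 1829

1829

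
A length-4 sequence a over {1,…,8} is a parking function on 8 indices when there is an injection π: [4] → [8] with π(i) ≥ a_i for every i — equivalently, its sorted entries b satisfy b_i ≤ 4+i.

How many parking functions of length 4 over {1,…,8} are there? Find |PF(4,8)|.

3645

Count = (9−4)·9^(4−1) = 5×729 = 3645 [KW]
Example (8,1,5,5) → sorted (1,5,5,8): b_i ≤ 4+i ∀i, a PF.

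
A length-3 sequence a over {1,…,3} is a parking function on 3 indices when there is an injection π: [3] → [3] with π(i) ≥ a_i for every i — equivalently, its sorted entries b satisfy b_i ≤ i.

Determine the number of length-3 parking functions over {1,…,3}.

16

Count = (4−3)·4^(3−1) = 1 · 16 = 16 (Pollak)
Example (1,2,2) → sorted (1,2,2): b_i ≤ i ∀i, a PF.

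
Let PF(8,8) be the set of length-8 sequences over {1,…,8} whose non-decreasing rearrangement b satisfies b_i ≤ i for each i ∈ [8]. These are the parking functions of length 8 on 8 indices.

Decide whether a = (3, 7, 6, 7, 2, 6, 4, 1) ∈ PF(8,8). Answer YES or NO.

NO

Sorted: b = (1, 2, 3, 4, 6, 6, 7, 7).
  b_1=1 ≤ 1
  b_2=2 ≤ 2
  b_3=3 ≤ 3
  b_4=4 ≤ 4
  b_5=6 > 5
  fails at i=5 ⇒ NO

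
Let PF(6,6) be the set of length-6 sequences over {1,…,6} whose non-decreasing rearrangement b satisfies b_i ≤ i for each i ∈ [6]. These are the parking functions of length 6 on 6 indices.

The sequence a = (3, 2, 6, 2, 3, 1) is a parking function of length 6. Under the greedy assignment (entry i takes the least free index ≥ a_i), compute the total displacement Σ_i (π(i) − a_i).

Σπ = 6·7/2 = 21 (π permutes [6]); Σa = 3+2+6+2+3+1 = 17; disp = 21−17 = 4.

4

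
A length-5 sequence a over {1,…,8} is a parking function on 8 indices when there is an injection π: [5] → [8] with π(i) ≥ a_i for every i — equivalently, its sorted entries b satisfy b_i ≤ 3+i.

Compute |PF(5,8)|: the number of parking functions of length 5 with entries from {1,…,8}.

26244

#PF = (9−5)·9^(5−1) = 4 · 6561 = 26244 (Pollak)
One tuple (1,5,3,1,6) → sorted (1,1,3,5,6): b_i ≤ 3+i ∀i, a PF.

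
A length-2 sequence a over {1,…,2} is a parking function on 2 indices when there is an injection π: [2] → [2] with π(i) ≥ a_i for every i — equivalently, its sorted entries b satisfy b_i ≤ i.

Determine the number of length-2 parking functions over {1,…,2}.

3

|PF| = 1·3^1 = 1 · 3 = 3
Example (2,1) → sorted (1,2): b_i ≤ i ∀i, a PF.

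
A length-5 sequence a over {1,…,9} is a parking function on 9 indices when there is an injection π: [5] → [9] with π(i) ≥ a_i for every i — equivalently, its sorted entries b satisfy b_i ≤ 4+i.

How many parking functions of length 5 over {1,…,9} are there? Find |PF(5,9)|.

50000

|PF(5,9)| = (9−5+1)·(9+1)^(5−1) = 5·10000 = 50000 (Konheim–Weiss)
Example (7,9,1,5,6) → sorted (1,5,6,7,9): b_i ≤ 4+i ∀i, a PF.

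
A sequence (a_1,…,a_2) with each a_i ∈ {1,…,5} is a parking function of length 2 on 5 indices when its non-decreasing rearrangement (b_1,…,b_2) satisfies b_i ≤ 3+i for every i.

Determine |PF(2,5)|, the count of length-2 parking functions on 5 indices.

24

Count = 4·6^1 = 4 · 6 = 24
Example (3,1) → sorted (1,3): b_i ≤ 3+i ∀i, a PF.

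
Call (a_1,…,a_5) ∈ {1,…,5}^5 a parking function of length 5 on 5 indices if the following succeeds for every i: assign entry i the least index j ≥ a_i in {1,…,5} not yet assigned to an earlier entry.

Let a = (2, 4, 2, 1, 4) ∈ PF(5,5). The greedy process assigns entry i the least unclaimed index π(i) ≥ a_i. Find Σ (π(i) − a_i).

Σπ = 15 ({1..5} each once); Σa = 2+4+2+1+4 = 13; disp = 15−13 = 2.

2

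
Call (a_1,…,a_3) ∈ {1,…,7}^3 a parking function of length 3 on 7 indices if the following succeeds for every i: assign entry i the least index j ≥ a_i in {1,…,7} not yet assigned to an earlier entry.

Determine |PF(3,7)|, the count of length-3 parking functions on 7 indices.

#PF = 5·8^2 = 5×64 = 320 [KW]
One tuple (2,7,6) → sorted (2,6,7): b_i ≤ 4+i ∀i, a PF.

320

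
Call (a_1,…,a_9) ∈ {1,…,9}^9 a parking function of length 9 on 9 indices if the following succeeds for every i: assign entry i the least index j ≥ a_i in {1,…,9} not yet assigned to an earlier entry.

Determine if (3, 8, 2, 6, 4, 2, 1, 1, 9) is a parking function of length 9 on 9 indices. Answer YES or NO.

Rearranged: b = (1, 1, 2, 2, 3, 4, 6, 8, 9).
  b_1=1 ≤ 1
  b_2=1 ≤ 2
  b_3=2 ≤ 3
  b_4=2 ≤ 4
  b_5=3 ≤ 5
  b_6=4 ≤ 6
  b_7=6 ≤ 7
  b_8=8 ≤ 8
  b_9=9 ≤ 9
All bounds hold ⇒ YES

YES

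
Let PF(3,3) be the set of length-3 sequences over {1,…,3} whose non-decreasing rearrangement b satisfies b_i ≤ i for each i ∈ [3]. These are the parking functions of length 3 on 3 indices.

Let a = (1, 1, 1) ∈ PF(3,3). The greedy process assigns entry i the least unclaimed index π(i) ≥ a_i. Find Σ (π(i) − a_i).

3

Σπ(i) = 1+…+3 = 6; Σa = 1+1+1 = 3; disp = 6−3 = 3.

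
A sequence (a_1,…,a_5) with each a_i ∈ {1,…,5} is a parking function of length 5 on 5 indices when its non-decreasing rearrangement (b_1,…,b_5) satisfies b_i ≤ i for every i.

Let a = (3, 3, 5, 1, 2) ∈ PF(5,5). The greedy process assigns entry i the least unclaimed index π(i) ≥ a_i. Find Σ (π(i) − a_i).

1

Σπ = 5·6/2 = 15 (π permutes [5]); Σa = 3+3+5+1+2 = 14; disp = 15−14 = 1.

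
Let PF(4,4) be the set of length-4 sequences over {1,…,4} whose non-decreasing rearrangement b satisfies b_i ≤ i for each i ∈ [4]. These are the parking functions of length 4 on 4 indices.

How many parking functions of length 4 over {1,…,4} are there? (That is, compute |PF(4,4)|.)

125

|PF(4,4)| = (4+1−4)·(4+1)^{4−1} = 1 · 125 = 125 (Pollak)
One tuple (3,3,2,1) → sorted (1,2,3,3): b_i ≤ i ∀i, a PF.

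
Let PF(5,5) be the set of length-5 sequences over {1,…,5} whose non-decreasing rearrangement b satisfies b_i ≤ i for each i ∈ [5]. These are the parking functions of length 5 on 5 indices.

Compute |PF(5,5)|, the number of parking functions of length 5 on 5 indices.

1296

|PF(5,5)| = (6−5)·6^(5−1) = 1 · 1296 = 1296 (Pollak)
One tuple (1,1,1,5,4) → sorted (1,1,1,4,5): b_i ≤ i ∀i, a PF.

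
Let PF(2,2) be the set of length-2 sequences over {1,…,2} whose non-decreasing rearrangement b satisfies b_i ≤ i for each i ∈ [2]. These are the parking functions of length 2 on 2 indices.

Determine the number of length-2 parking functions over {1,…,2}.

3

#PF = (2−2+1)·(2+1)^(2−1) = 1 · 3 = 3 (Konheim–Weiss)
Example (1,2) → sorted (1,2): b_i ≤ i ∀i, a PF.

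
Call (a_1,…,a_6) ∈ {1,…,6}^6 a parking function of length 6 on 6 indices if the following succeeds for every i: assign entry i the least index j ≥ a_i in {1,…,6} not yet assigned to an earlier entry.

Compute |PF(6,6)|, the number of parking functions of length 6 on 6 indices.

Count = (6+1−6)·(6+1)^{6−1} = 1 · 16807 = 16807 (Konheim–Weiss)
E.g. (3,4,1,1,2,6) → sorted (1,1,2,3,4,6): b_i ≤ i ∀i, a PF.

16807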